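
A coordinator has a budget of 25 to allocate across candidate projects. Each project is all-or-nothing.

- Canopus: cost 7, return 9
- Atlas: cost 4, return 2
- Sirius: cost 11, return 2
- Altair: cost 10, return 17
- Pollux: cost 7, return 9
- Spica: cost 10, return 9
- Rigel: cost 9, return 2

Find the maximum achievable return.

35

Canopus + Atlas + Altair: cost 7 + 4 + 10 = 21 ≤ 25, return 9 + 2 + 17 = 28.
Canopus + Altair + Pollux: cost 7 + 10 + 7 = 24 ≤ 25, return 9 + 17 + 9 = 35.
Atlas + Altair + Pollux: cost 4 + 10 + 7 = 21 ≤ 25, return 2 + 17 + 9 = 28.
Best is Canopus, Altair, and Pollux with total return 35.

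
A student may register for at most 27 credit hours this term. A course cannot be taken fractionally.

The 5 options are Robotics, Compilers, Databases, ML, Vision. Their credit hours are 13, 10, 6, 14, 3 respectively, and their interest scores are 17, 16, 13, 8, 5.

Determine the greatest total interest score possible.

Robotics + Compilers + Vision: credit hours 13 + 10 + 3 = 26 ≤ 27, interest score 17 + 16 + 5 = 38.
Compilers + Databases + Vision: credit hours 10 + 6 + 3 = 19 ≤ 27, interest score 16 + 13 + 5 = 34.
Robotics + Databases + Vision: credit hours 13 + 6 + 3 = 22 ≤ 27, interest score 17 + 13 + 5 = 35.
Best is Robotics, Compilers, and Vision with total interest score 38.

38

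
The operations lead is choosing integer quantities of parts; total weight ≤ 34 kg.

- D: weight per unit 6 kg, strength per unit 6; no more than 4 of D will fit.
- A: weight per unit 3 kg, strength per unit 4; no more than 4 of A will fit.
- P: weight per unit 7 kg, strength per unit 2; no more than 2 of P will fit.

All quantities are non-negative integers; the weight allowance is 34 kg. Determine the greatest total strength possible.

3×D and 4×A: weight 30 ≤ 34, strength 3·6 + 4·4 = 34.
4×D and 3×A: weight 33 ≤ 34, strength 4·6 + 3·4 = 36.
Best is 36.

36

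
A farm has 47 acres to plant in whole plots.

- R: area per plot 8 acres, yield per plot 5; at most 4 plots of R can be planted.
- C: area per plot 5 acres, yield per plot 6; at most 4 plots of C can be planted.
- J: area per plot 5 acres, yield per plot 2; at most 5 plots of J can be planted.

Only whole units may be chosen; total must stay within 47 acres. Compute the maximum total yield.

39

2×R, 4×C, and 2×J: area 46 ≤ 47, yield 2·5 + 4·6 + 2·2 = 38.
3×R and 4×C: area 44 ≤ 47, yield 3·5 + 4·6 = 39.
Best is 39.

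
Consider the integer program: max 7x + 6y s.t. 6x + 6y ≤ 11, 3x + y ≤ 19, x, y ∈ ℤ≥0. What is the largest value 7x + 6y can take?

7

Relaxing integrality, the LP optimum is 12.83 at (x,y) = (1.83, 0), which is not an integer point.
(x,y)=(1,0): 6·1+6·0=6≤11, 3·1+1·0=3≤19, objective 7.
(x,y)=(0,1): 6·0+6·1=6≤11, 3·0+1·1=1≤19, objective 6.
(x,y)=(0,0): 6·0+6·0=0≤11, 3·0+1·0=0≤19, objective 0.
Maximum is 7 at (x,y)=(1,0).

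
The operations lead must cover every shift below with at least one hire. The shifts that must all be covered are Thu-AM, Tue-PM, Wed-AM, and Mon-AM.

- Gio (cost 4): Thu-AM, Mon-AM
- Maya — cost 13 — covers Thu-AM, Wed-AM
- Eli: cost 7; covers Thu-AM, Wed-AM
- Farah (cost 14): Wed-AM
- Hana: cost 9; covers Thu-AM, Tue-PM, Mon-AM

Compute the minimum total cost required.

Choose Eli and Hana: together they cover Thu-AM, Tue-PM, Wed-AM, Mon-AM — every shift.
Total cost: 7 + 9 = 16.

16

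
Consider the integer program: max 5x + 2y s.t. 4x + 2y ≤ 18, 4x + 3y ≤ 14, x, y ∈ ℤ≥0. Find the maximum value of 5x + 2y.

(x,y)=(3,0): 4·3+2·0=12≤18, 4·3+3·0=12≤14, objective 15.
(x,y)=(2,1): 4·2+2·1=10≤18, 4·2+3·1=11≤14, objective 12.
(x,y)=(2,0): 4·2+2·0=8≤18, 4·2+3·0=8≤14, objective 10.
The best lattice point is (3,0), giving 15.

15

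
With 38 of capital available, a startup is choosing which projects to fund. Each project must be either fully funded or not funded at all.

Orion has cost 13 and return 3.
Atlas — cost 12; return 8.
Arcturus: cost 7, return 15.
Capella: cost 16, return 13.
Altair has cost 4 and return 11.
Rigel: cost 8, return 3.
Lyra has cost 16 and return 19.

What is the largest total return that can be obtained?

Arcturus + Altair + Lyra: cost 7 + 4 + 16 = 27 ≤ 38, return 15 + 11 + 19 = 45.
Arcturus + Altair + Rigel + Lyra: cost 7 + 4 + 8 + 16 = 35 ≤ 38, return 15 + 11 + 3 + 19 = 48.
Best is Arcturus, Altair, Rigel, and Lyra with total return 48.

48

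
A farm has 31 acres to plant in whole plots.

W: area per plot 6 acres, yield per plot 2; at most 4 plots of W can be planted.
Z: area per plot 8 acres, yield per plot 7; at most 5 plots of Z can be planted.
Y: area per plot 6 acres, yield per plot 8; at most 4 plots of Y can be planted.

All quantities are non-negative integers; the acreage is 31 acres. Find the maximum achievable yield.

34

Y has the best ratio (8/6); taking only Y gives at most 4×8 = 32 (stopped by the supply cap of 4).
Mixing does better — 1×W and 4×Y: area 30 ≤ 31, yield 1·2 + 4·8 = 34.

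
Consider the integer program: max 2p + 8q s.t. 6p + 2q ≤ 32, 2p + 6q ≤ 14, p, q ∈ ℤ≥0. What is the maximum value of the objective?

The continuous relaxation peaks at (0, 2.33) with value 18.67; rounding to a feasible lattice point costs some objective.
(p,q)=(1,2): 6·1+2·2=10≤32, 2·1+6·2=14≤14, objective 18.
(p,q)=(0,2): 6·0+2·2=4≤32, 2·0+6·2=12≤14, objective 16.
(p,q)=(2,1): 6·2+2·1=14≤32, 2·2+6·1=10≤14, objective 12.
The best lattice point is (1,2), giving 18.

18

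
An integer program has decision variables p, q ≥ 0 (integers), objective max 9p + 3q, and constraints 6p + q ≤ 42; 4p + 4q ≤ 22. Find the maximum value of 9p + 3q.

45

(p,q)=(5,0) is feasible, giving 45.
(p,q)=(4,1) is feasible, giving 39.
(p,q)=(4,0) is feasible, giving 36.
No feasible integer point exceeds 45.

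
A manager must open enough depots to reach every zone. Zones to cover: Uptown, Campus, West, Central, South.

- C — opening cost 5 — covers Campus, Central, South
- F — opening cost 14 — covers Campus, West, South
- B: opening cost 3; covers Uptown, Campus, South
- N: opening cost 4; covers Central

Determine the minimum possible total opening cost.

21

Choose F, B, and N: together they cover Uptown, Campus, West, Central, South — every zone.
Total opening cost: 14 + 3 + 4 = 21.
No cover costs less than 21.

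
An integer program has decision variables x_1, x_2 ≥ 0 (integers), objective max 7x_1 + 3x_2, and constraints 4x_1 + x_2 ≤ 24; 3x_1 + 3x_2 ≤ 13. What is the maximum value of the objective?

Relaxing integrality, the LP optimum is 30.33 at (x_1,x_2) = (4.33, 0), which is not an integer point.
(x_1,x_2)=(4,0): 4·4+1·0=16≤24, 3·4+3·0=12≤13, objective 28.
(x_1,x_2)=(3,1): 4·3+1·1=13≤24, 3·3+3·1=12≤13, objective 24.
(x_1,x_2)=(3,0): 4·3+1·0=12≤24, 3·3+3·0=9≤13, objective 21.
The best lattice point is (4,0), giving 28.

28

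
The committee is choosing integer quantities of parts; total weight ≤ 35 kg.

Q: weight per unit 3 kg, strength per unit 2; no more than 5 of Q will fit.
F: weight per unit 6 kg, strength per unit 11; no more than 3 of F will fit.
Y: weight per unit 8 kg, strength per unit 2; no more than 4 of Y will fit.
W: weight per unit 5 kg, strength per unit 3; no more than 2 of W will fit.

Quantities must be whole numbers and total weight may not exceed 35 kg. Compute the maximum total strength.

F has the best ratio (11/6); taking only F gives at most 3×11 = 33 (stopped by the supply cap of 3).
Mixing does better — 4×Q, 3×F, and 1×W: weight 35 ≤ 35, strength 4·2 + 3·11 + 1·3 = 44.

44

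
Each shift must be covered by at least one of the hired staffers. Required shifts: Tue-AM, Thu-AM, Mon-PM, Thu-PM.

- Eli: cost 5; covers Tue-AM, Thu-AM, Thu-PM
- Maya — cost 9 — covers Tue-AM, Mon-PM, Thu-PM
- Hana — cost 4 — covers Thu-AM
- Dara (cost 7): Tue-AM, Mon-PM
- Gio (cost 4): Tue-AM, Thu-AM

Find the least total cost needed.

This is a weighted set-cover instance.
Choose Eli and Dara: together they cover Tue-AM, Thu-AM, Mon-PM, Thu-PM — every shift.
Total cost: 5 + 7 = 12.
No cover costs less than 12.

12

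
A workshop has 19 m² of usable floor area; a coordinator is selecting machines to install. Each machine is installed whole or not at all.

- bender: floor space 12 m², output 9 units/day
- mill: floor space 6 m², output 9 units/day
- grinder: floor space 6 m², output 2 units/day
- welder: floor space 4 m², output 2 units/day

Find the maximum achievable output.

This is an integer program with binary decision variables.
Allowing fractional choices, the relaxed optimum would be about 18.5, but machines are indivisible.
bender + mill: floor space 12 + 6 = 18 ≤ 19, output 9 + 9 = 18.
mill + grinder + welder: floor space 6 + 6 + 4 = 16 ≤ 19, output 9 + 2 + 2 = 13.
Best is bender and mill with total output 18.

18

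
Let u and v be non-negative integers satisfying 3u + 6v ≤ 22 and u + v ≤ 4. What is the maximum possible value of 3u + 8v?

The continuous relaxation peaks at (0, 3.67) with value 29.33; rounding to a feasible lattice point costs some objective.
(u,v)=(1,3): 3·1+6·3=21≤22, 1·1+1·3=4≤4, objective 27.
(u,v)=(0,3): 3·0+6·3=18≤22, 1·0+1·3=3≤4, objective 24.
(u,v)=(2,2): 3·2+6·2=18≤22, 1·2+1·2=4≤4, objective 22.
No feasible integer point exceeds 27.

27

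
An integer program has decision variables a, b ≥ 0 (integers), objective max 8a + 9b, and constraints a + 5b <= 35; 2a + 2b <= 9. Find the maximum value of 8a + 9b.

36

Relaxing integrality, the LP optimum is 40.50 at (a,b) = (0, 4.5), which is not an integer point.
(a,b)=(0,4): 1·0+5·4=20≤35, 2·0+2·4=8≤9, objective 36.
(a,b)=(1,3): 1·1+5·3=16≤35, 2·1+2·3=8≤9, objective 35.
(a,b)=(0,3): 1·0+5·3=15≤35, 2·0+2·3=6≤9, objective 27.
No feasible integer point exceeds 36.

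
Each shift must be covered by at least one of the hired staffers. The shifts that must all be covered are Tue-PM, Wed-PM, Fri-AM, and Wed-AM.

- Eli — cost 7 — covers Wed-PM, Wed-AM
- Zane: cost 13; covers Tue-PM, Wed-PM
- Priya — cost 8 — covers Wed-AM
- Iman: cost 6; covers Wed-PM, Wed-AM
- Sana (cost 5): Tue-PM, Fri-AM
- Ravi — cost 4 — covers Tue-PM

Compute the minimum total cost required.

11

Choose Iman and Sana: together they cover Tue-PM, Wed-PM, Fri-AM, Wed-AM — every shift.
Total cost: 6 + 5 = 11.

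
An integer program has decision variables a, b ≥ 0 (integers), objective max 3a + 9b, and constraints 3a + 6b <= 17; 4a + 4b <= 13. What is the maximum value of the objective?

21

The continuous relaxation peaks at (0, 2.83) with value 25.50; rounding to a feasible lattice point costs some objective.
(a,b)=(1,2): 3·1+6·2=15≤17, 4·1+4·2=12≤13, objective 21.
(a,b)=(0,2): 3·0+6·2=12≤17, 4·0+4·2=8≤13, objective 18.
(a,b)=(2,1): 3·2+6·1=12≤17, 4·2+4·1=12≤13, objective 15.
The best lattice point is (1,2), giving 21.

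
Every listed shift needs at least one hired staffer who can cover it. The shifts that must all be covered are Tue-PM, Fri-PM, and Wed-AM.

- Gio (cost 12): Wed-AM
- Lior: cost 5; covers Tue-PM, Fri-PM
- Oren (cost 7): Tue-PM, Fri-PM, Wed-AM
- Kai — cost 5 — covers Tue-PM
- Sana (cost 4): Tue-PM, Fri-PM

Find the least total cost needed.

7

The greedy cost-per-new-shift heuristic would pick Sana and Oren for 11, but a cheaper cover exists.
Oren alone covers Tue-PM, Fri-PM, Wed-AM — every shift.
Total cost: 7.
No cover costs less than 7.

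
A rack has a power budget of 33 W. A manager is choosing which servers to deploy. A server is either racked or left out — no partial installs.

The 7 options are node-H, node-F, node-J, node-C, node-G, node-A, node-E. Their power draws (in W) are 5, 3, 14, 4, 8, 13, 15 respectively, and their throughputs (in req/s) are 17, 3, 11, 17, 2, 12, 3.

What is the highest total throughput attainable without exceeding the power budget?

Allowing fractional choices, the relaxed optimum would be about 55.3, but servers are indivisible.
node-H + node-F + node-J + node-C: power draw 5 + 3 + 14 + 4 = 26 ≤ 33, throughput 17 + 3 + 11 + 17 = 48.
node-H + node-F + node-C + node-A: power draw 5 + 3 + 4 + 13 = 25 ≤ 33, throughput 17 + 3 + 17 + 12 = 49.
node-H + node-F + node-C + node-G + node-A: power draw 5 + 3 + 4 + 8 + 13 = 33 ≤ 33, throughput 17 + 3 + 17 + 2 + 12 = 51.
Best is node-H, node-F, node-C, node-G, and node-A with total throughput 51.

51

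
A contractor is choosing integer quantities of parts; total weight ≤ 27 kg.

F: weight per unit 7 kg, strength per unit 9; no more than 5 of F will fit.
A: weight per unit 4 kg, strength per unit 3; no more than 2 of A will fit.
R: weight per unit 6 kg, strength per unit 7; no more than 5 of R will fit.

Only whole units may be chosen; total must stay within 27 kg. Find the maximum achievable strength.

2×F and 2×R: weight 26 ≤ 27, strength 2·9 + 2·7 = 32.
3×F and 1×R: weight 27 ≤ 27, strength 3·9 + 1·7 = 34.
Best is 34.

34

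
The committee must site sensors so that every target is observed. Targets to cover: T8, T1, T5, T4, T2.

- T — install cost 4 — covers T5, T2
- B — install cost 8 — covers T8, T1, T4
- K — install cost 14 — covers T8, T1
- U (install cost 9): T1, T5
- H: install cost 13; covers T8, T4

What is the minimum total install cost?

12

Choose T and B: together they cover T8, T1, T5, T4, T2 — every target.
Total install cost: 4 + 8 = 12.
No cover costs less than 12.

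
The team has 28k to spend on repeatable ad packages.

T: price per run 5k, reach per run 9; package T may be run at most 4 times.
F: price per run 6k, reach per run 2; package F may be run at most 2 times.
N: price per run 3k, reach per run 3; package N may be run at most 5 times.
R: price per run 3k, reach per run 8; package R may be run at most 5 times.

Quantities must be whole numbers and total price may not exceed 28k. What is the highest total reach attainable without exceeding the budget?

61

R has the best ratio (8/3); taking only R gives at most 5×8 = 40 (stopped by the supply cap of 5).
Mixing does better — 2×T, 1×N, and 5×R: price 28 ≤ 28, reach 2·9 + 1·3 + 5·8 = 61.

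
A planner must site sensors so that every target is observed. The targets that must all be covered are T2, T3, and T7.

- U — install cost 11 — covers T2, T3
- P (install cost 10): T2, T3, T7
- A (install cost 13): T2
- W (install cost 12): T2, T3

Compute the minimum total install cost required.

P alone covers T2, T3, T7 — every target.
Total install cost: 10.
No cover costs less than 10.

10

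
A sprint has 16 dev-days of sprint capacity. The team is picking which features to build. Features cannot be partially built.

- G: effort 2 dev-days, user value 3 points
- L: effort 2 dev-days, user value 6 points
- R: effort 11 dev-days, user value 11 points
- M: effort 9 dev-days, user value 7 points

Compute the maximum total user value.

20

This is an integer program with binary decision variables.
Take G, L, and R: effort 2 + 2 + 11 = 15 ≤ 16, user value 3 + 6 + 11 = 20.
No other feasible combination does better.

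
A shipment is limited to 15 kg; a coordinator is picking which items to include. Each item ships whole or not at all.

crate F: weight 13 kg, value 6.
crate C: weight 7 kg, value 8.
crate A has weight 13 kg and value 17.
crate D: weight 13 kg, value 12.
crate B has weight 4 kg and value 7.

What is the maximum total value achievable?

17

Allowing fractional choices, the relaxed optimum would be about 21.4, but items are indivisible.
crate A: weight 13 ≤ 15, value 17.
crate C + crate B: weight 7 + 4 = 11 ≤ 15, value 8 + 7 = 15.
crate D: weight 13 ≤ 15, value 12.
Best is crate A with total value 17.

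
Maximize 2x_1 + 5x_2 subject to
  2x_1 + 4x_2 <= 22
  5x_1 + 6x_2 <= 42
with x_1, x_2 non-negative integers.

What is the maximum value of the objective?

27

(x_1,x_2)=(1,5): 2·1+4·5=22≤22, 5·1+6·5=35≤42, objective 27.
(x_1,x_2)=(0,5): 2·0+4·5=20≤22, 5·0+6·5=30≤42, objective 25.
Maximum is 27 at (x_1,x_2)=(1,5).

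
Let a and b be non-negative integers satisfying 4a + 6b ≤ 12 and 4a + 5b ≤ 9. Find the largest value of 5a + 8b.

13

The continuous relaxation peaks at (0, 1.8) with value 14.40; rounding to a feasible lattice point costs some objective.
(a,b)=(1,1): 4·1+6·1=10≤12, 4·1+5·1=9≤9, objective 13.
(a,b)=(2,0): 4·2+6·0=8≤12, 4·2+5·0=8≤9, objective 10.
(a,b)=(0,1): 4·0+6·1=6≤12, 4·0+5·1=5≤9, objective 8.
Maximum is 13 at (a,b)=(1,1).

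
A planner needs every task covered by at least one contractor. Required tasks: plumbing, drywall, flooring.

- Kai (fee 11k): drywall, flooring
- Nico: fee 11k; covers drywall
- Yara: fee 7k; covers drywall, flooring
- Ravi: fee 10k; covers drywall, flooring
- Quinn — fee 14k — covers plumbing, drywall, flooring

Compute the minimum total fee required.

14

The greedy cost-per-new-task heuristic would pick Yara and Quinn for 21, but a cheaper cover exists.
Quinn alone covers plumbing, drywall, flooring — every task.
Total fee: 14.
No cover costs less than 14.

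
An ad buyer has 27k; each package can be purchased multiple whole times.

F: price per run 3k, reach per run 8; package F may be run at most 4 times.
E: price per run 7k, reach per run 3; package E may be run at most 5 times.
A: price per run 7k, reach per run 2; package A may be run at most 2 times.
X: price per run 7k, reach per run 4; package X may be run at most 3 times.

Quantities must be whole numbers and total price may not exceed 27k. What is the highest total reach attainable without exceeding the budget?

This is a bounded integer knapsack.
4×F and 2×X: price 26 ≤ 27, reach 4·8 + 2·4 = 40.
4×F, 1×E, and 1×X: price 26 ≤ 27, reach 4·8 + 1·3 + 1·4 = 39.
Best is 40.

40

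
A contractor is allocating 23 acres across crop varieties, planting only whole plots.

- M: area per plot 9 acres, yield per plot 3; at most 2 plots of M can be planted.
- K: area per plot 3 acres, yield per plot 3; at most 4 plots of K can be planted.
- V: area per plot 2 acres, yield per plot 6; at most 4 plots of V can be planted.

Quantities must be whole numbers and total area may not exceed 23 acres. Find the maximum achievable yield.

V has the best ratio (6/2); taking only V gives at most 4×6 = 24 (stopped by the supply cap of 4).
Mixing does better — 4×K and 4×V: area 20 ≤ 23, yield 4·3 + 4·6 = 36.

36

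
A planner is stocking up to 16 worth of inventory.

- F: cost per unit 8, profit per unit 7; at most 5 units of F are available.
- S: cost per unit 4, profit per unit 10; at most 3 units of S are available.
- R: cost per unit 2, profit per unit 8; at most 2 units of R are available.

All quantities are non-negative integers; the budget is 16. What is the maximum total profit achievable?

This is a bounded integer knapsack.
R has the best ratio (8/2); taking only R gives at most 2×8 = 16 (stopped by the supply cap of 2).
Mixing does better — 3×S and 2×R: cost 16 ≤ 16, profit 3·10 + 2·8 = 46.

46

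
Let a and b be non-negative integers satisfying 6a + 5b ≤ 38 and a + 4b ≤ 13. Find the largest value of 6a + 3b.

36

The continuous relaxation peaks at (6.33, 0) with value 38.00; rounding to a feasible lattice point costs some objective.
(a,b)=(6,0): 6·6+5·0=36≤38, 1·6+4·0=6≤13, objective 36.
(a,b)=(5,1): 6·5+5·1=35≤38, 1·5+4·1=9≤13, objective 33.
No feasible integer point exceeds 36.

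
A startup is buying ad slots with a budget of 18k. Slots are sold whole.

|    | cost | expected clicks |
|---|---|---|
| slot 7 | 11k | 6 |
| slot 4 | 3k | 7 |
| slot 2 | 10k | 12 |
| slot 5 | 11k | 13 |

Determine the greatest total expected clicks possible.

20

This is a 0-1 knapsack instance.
Take slot 4 and slot 5: cost 3 + 11 = 14 ≤ 18, expected clicks 7 + 13 = 20.
No other feasible combination does better.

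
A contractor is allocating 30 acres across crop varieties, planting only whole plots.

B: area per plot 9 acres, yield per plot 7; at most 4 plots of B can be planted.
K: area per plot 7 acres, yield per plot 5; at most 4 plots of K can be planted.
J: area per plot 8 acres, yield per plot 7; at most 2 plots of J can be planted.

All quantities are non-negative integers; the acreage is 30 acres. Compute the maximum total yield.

This is a bounded integer knapsack.
3×K and 1×J: area 29 ≤ 30, yield 3·5 + 1·7 = 22.
2×K and 2×J: area 30 ≤ 30, yield 2·5 + 2·7 = 24.
Best is 24.

24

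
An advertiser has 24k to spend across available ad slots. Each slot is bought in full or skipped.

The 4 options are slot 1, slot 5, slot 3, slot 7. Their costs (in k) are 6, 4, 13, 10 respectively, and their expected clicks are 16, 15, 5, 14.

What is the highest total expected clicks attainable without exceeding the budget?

45

This is a 0-1 knapsack instance.
slot 1 + slot 5 + slot 7: cost 6 + 4 + 10 = 20 ≤ 24, expected clicks 16 + 15 + 14 = 45.
slot 1 + slot 5 + slot 3: cost 6 + 4 + 13 = 23 ≤ 24, expected clicks 16 + 15 + 5 = 36.
slot 1 + slot 5: cost 6 + 4 = 10 ≤ 24, expected clicks 16 + 15 = 31.
Best is slot 1, slot 5, and slot 7 with total expected clicks 45.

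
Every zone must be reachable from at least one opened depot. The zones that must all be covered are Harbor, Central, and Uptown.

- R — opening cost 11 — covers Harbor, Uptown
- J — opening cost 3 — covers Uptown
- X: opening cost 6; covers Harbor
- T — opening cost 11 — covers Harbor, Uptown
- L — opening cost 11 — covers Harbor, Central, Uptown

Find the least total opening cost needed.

11

This is an integer covering problem.
The greedy cost-per-new-zone heuristic would pick J and L for 14, but a cheaper cover exists.
L alone covers Harbor, Central, Uptown — every zone.
Total opening cost: 11.
No cover costs less than 11.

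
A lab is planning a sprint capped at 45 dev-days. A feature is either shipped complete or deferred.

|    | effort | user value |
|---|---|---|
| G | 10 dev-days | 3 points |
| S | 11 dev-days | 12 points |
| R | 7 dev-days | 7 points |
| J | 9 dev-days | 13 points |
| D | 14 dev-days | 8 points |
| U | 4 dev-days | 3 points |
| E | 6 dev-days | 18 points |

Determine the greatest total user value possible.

Take S, J, D, U, and E: effort 11 + 9 + 14 + 4 + 6 = 44 ≤ 45, user value 12 + 13 + 8 + 3 + 18 = 54.
No other feasible combination does better.

54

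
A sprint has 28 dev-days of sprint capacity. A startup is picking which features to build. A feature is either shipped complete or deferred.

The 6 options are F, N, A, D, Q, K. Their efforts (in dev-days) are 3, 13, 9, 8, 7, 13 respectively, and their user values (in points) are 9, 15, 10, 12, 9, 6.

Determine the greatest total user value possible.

40

Allowing fractional choices, the relaxed optimum would be about 41.5, but features are indivisible.
F + N + D: effort 3 + 13 + 8 = 24 ≤ 28, user value 9 + 15 + 12 = 36.
N + D + Q: effort 13 + 8 + 7 = 28 ≤ 28, user value 15 + 12 + 9 = 36.
F + A + D + Q: effort 3 + 9 + 8 + 7 = 27 ≤ 28, user value 9 + 10 + 12 + 9 = 40.
Best is F, A, D, and Q with total user value 40.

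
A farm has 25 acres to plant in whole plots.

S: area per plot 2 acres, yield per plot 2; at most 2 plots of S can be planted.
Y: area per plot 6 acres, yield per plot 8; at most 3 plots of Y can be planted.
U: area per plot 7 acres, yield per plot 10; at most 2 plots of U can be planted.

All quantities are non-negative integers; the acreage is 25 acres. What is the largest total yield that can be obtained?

U has the best ratio (10/7); taking only U gives at most 2×10 = 20 (stopped by the supply cap of 2).
Mixing does better — 3×Y and 1×U: area 25 ≤ 25, yield 3·8 + 1·10 = 34.

34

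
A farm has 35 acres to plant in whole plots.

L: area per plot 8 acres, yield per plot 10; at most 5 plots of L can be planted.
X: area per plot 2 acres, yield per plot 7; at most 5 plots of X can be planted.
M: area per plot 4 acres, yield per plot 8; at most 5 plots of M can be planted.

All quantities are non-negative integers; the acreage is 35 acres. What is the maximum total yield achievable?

5×X and 5×M: area 30 ≤ 35, yield 5·7 + 5·8 = 75.
1×L, 5×X, and 4×M: area 34 ≤ 35, yield 1·10 + 5·7 + 4·8 = 77.
Best is 77.

77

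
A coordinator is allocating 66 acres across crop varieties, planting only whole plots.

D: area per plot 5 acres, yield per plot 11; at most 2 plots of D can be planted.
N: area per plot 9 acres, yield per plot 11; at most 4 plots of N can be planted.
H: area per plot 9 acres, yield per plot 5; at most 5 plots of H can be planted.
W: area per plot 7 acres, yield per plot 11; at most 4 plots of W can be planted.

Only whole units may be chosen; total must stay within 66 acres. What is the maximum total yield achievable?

D has the best ratio (11/5); taking only D gives at most 2×11 = 22 (stopped by the supply cap of 2).
Mixing does better — 2×D, 3×N, and 4×W: area 65 ≤ 66, yield 2·11 + 3·11 + 4·11 = 99.

99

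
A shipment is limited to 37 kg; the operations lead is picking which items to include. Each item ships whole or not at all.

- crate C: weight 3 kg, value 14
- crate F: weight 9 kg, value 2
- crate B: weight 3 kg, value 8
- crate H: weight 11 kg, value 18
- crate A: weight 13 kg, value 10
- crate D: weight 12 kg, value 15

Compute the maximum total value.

This is a 0-1 knapsack instance.
Take crate C, crate B, crate H, and crate D: weight 3 + 3 + 11 + 12 = 29 ≤ 37, value 14 + 8 + 18 + 15 = 55.
No other feasible combination does better.

55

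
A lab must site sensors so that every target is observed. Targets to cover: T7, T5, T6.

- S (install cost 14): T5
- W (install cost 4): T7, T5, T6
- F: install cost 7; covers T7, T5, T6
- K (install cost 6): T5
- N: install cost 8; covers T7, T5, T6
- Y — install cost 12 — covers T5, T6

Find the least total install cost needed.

4

This is an integer covering problem.
W alone covers T7, T5, T6 — every target.
Total install cost: 4.
No cover costs less than 4.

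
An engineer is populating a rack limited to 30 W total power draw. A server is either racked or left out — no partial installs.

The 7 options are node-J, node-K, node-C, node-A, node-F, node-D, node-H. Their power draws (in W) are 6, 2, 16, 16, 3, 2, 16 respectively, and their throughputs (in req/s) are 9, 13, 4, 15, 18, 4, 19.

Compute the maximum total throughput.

63

node-J + node-K + node-A + node-F + node-D: power draw 6 + 2 + 16 + 3 + 2 = 29 ≤ 30, throughput 9 + 13 + 15 + 18 + 4 = 59.
node-J + node-K + node-F + node-H: power draw 6 + 2 + 3 + 16 = 27 ≤ 30, throughput 9 + 13 + 18 + 19 = 59.
node-J + node-K + node-F + node-D + node-H: power draw 6 + 2 + 3 + 2 + 16 = 29 ≤ 30, throughput 9 + 13 + 18 + 4 + 19 = 63.
Best is node-J, node-K, node-F, node-D, and node-H with total throughput 63.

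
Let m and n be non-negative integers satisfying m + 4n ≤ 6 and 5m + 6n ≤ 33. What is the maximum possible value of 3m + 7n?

18

(m,n)=(6,0): 1·6+4·0=6≤6, 5·6+6·0=30≤33, objective 18.
(m,n)=(5,0): 1·5+4·0=5≤6, 5·5+6·0=25≤33, objective 15.
The best lattice point is (6,0), giving 18.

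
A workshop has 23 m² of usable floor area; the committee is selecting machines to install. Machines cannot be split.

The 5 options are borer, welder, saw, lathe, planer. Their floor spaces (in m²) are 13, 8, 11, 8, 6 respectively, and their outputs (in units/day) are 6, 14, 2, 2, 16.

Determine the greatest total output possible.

Take welder, lathe, and planer: floor space 8 + 8 + 6 = 22 ≤ 23, output 14 + 2 + 16 = 32.
No other feasible combination does better.

32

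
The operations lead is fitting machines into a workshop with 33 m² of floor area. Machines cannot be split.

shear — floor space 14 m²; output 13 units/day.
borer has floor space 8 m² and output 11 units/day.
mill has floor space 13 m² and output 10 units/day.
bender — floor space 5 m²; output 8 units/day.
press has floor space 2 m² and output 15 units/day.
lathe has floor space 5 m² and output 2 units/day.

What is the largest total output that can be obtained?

Take shear, borer, bender, and press: floor space 14 + 8 + 5 + 2 = 29 ≤ 33, output 13 + 11 + 8 + 15 = 47.
No other feasible combination does better.

47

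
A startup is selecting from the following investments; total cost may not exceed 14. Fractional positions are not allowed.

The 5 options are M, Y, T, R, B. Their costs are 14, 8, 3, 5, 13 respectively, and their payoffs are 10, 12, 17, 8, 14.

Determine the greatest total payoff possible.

This is an integer program with binary decision variables.
Y + T: cost 8 + 3 = 11 ≤ 14, payoff 12 + 17 = 29.
Y + R: cost 8 + 5 = 13 ≤ 14, payoff 12 + 8 = 20.
T + R: cost 3 + 5 = 8 ≤ 14, payoff 17 + 8 = 25.
Best is Y and T with total payoff 29.

29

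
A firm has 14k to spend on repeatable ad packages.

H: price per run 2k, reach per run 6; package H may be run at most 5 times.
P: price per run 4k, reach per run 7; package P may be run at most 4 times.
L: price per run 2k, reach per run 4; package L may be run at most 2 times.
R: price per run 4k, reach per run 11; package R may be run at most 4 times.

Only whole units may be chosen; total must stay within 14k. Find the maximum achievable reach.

This is a bounded integer knapsack.
Take 5×H and 1×R: price 14 ≤ 14, reach 5·6 + 1·11 = 41.
H has the best ratio (6/2) and is taken to its limit of 5; remaining capacity is filled optimally with the others.

41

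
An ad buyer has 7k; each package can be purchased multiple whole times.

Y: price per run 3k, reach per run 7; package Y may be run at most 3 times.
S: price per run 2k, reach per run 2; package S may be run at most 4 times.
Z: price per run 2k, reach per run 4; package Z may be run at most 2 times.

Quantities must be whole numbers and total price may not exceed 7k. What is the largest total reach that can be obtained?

15

2×Y: price 6 ≤ 7, reach 2·7 = 14.
1×Y and 2×Z: price 7 ≤ 7, reach 1·7 + 2·4 = 15.
Best is 15.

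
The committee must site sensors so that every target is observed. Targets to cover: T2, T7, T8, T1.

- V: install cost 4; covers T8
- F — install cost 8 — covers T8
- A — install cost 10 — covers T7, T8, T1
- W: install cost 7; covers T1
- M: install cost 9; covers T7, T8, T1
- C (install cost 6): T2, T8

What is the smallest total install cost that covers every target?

Choose M and C: together they cover T2, T7, T8, T1 — every target.
Total install cost: 9 + 6 = 15.

15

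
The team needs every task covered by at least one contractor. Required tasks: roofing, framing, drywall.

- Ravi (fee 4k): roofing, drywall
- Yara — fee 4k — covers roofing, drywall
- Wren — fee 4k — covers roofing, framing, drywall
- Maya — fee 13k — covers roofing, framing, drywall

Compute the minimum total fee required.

This is an integer covering problem.
Wren alone covers roofing, framing, drywall — every task.
Total fee: 4.

4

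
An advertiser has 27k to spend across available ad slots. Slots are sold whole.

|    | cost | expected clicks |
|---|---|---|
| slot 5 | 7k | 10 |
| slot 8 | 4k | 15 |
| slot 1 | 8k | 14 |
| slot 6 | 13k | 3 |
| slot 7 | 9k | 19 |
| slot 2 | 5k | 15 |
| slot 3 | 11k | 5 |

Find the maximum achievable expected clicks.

This is a 0-1 knapsack instance.
slot 8 + slot 1 + slot 7 + slot 2: cost 4 + 8 + 9 + 5 = 26 ≤ 27, expected clicks 15 + 14 + 19 + 15 = 63.
slot 5 + slot 8 + slot 7 + slot 2: cost 7 + 4 + 9 + 5 = 25 ≤ 27, expected clicks 10 + 15 + 19 + 15 = 59.
Best is slot 8, slot 1, slot 7, and slot 2 with total expected clicks 63.

63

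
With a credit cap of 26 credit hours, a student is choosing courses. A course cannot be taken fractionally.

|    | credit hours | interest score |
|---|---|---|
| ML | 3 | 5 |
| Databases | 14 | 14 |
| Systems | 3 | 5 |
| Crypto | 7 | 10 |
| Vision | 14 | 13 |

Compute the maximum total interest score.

Take ML, Databases, and Crypto: credit hours 3 + 14 + 7 = 24 ≤ 26, interest score 5 + 14 + 10 = 29.
No feasible combination exceeds this.

29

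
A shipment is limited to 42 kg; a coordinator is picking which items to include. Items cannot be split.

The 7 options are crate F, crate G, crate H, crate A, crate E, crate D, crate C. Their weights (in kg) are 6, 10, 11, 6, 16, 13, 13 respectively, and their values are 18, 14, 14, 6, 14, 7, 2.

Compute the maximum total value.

Allowing fractional choices, the relaxed optimum would be about 59.9, but items are indivisible.
crate F + crate G + crate H + crate D: weight 6 + 10 + 11 + 13 = 40 ≤ 42, value 18 + 14 + 14 + 7 = 53.
crate F + crate G + crate A + crate E: weight 6 + 10 + 6 + 16 = 38 ≤ 42, value 18 + 14 + 6 + 14 = 52.
crate F + crate G + crate H + crate A: weight 6 + 10 + 11 + 6 = 33 ≤ 42, value 18 + 14 + 14 + 6 = 52.
Best is crate F, crate G, crate H, and crate D with total value 53.

53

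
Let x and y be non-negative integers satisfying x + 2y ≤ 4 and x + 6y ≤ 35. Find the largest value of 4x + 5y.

(x,y)=(4,0): 1·4+2·0=4≤4, 1·4+6·0=4≤35, objective 16.
(x,y)=(3,0): 1·3+2·0=3≤4, 1·3+6·0=3≤35, objective 12.
Maximum is 16 at (x,y)=(4,0).

16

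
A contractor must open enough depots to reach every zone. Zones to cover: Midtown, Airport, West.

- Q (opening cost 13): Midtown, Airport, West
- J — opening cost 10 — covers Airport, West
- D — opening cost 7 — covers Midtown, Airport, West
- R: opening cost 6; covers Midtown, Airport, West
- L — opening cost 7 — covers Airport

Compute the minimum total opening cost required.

R alone covers Midtown, Airport, West — every zone.
Total opening cost: 6.
No cover costs less than 6.

6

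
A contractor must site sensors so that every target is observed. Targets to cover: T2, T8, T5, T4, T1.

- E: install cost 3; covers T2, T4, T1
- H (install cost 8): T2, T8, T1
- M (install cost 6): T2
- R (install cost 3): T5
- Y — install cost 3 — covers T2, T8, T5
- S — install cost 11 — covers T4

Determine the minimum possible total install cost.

Choose E and Y: together they cover T2, T8, T5, T4, T1 — every target.
Total install cost: 3 + 3 = 6.
No cover costs less than 6.

6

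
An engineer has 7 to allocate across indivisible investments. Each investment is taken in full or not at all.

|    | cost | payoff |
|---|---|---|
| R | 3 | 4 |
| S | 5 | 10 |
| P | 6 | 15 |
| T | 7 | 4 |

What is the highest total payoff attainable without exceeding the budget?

This is an integer program with binary decision variables.
P: cost 6 ≤ 7, payoff 15.
S: cost 5 ≤ 7, payoff 10.
R: cost 3 ≤ 7, payoff 4.
Best is P with total payoff 15.

15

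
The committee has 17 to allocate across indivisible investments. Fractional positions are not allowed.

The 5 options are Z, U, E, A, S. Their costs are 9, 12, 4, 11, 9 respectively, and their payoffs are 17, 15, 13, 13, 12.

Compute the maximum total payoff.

30

This is a 0-1 knapsack instance.
Allowing fractional choices, the relaxed optimum would be about 35.3, but investments are indivisible.
Z + E: cost 9 + 4 = 13 ≤ 17, payoff 17 + 13 = 30.
U + E: cost 12 + 4 = 16 ≤ 17, payoff 15 + 13 = 28.
Best is Z and E with total payoff 30.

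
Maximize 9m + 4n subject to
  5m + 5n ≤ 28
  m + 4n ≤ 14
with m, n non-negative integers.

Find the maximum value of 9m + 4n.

(m,n)=(5,0): 5·5+5·0=25≤28, 1·5+4·0=5≤14, objective 45.
(m,n)=(4,1): 5·4+5·1=25≤28, 1·4+4·1=8≤14, objective 40.
Maximum is 45 at (m,n)=(5,0).

45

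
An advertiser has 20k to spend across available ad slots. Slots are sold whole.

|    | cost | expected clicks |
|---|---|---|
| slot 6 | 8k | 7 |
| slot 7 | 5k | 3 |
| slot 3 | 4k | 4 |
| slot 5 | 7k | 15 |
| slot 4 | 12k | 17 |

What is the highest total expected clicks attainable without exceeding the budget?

This is a 0-1 knapsack instance.
Take slot 5 and slot 4: cost 7 + 12 = 19 ≤ 20, expected clicks 15 + 17 = 32.
No other feasible combination does better.

32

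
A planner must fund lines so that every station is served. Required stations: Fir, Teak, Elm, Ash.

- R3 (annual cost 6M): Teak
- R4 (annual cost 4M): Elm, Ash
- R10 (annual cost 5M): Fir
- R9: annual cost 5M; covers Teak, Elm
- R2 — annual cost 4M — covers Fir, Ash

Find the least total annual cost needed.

This is an integer covering problem.
The greedy cost-per-new-station heuristic would pick R4, R2, and R9 for 13, but a cheaper cover exists.
Choose R9 and R2: together they cover Fir, Teak, Elm, Ash — every station.
Total annual cost: 5 + 4 = 9.
No cover costs less than 9.

9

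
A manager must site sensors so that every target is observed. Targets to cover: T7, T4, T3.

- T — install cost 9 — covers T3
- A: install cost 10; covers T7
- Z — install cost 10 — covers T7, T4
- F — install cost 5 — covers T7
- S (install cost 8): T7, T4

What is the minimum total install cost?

Choose T and S: together they cover T7, T4, T3 — every target.
Total install cost: 9 + 8 = 17.

17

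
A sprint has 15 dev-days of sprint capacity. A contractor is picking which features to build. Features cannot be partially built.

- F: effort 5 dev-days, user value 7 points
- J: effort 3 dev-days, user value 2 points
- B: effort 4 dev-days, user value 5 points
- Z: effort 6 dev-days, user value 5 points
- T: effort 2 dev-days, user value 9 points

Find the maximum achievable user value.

F + Z + T: effort 5 + 6 + 2 = 13 ≤ 15, user value 7 + 5 + 9 = 21.
F + J + B + T: effort 5 + 3 + 4 + 2 = 14 ≤ 15, user value 7 + 2 + 5 + 9 = 23.
F + B + T: effort 5 + 4 + 2 = 11 ≤ 15, user value 7 + 5 + 9 = 21.
Best is F, J, B, and T with total user value 23.

23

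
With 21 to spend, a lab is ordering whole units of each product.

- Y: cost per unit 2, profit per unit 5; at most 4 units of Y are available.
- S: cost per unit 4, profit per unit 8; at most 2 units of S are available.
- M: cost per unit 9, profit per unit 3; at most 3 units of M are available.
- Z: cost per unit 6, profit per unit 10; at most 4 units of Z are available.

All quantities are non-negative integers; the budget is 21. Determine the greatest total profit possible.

41

Y has the best ratio (5/2); taking only Y gives at most 4×5 = 20 (stopped by the supply cap of 4).
Mixing does better — 3×Y, 2×S, and 1×Z: cost 20 ≤ 21, profit 3·5 + 2·8 + 1·10 = 41.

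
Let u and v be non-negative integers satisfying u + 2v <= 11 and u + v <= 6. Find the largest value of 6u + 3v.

(u,v)=(6,0): 1·6+2·0=6≤11, 1·6+1·0=6≤6, objective 36.
(u,v)=(5,1): 1·5+2·1=7≤11, 1·5+1·1=6≤6, objective 33.
(u,v)=(5,0): 1·5+2·0=5≤11, 1·5+1·0=5≤6, objective 30.
No feasible integer point exceeds 36.

36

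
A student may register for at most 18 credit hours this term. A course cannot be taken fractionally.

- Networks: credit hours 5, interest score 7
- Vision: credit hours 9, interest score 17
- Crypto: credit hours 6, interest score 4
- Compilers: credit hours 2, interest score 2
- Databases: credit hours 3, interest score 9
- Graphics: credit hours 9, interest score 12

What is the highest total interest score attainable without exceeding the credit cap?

33

Vision + Graphics: credit hours 9 + 9 = 18 ≤ 18, interest score 17 + 12 = 29.
Networks + Vision + Databases: credit hours 5 + 9 + 3 = 17 ≤ 18, interest score 7 + 17 + 9 = 33.
Vision + Crypto + Databases: credit hours 9 + 6 + 3 = 18 ≤ 18, interest score 17 + 4 + 9 = 30.
Best is Networks, Vision, and Databases with total interest score 33.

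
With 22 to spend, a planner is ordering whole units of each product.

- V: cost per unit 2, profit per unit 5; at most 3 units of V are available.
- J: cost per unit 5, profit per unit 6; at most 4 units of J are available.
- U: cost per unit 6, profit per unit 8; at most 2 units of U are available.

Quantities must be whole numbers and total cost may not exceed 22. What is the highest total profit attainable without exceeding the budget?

35

Take 3×V, 2×J, and 1×U: cost 22 ≤ 22, profit 3·5 + 2·6 + 1·8 = 35.
V has the best ratio (5/2) and is taken to its limit of 3; remaining capacity is filled optimally with the others.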